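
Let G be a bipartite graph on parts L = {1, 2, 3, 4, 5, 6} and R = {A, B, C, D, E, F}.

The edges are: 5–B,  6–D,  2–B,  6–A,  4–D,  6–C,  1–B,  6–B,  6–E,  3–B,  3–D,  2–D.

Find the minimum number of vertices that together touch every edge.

3

{6, B, D} is a vertex cover of size 3: every edge has an endpoint in this set.
No smaller cover exists because 1–B, 2–D, 6–A is a matching of size 3, and a cover must include an endpoint of each of these disjoint edges (König's theorem).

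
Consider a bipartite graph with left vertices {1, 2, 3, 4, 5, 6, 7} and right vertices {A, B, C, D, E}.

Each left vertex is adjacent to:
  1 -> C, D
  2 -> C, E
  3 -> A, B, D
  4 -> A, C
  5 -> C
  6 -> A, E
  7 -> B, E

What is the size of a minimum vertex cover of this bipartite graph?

{A, B, C, D, E} is a vertex cover of size 5: every edge has an endpoint in this set.
No smaller cover exists because 1–D, 2–E, 3–B, 4–A, 5–C is a matching of size 5, and a cover must include an endpoint of each of these disjoint edges (König's theorem).

5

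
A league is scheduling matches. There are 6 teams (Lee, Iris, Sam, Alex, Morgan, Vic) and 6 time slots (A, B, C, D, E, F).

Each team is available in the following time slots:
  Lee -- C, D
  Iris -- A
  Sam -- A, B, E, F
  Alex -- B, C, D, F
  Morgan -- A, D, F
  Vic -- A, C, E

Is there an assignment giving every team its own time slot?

For example, pair Lee–C, Iris–A, Sam–B, Alex–F, Morgan–D, Vic–E.
All 6 teams are covered.

Yes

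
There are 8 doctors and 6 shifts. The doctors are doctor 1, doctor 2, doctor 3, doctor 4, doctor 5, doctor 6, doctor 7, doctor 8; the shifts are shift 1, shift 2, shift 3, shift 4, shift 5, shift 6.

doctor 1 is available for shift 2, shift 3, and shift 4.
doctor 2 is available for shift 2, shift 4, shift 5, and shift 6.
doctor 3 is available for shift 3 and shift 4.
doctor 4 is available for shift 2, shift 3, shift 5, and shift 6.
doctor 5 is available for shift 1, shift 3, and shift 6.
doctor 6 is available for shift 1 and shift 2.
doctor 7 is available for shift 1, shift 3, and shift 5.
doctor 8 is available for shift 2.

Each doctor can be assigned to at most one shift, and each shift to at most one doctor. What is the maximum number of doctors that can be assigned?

One maximum matching: doctor 1-shift 3, doctor 2-shift 6, doctor 3-shift 4, doctor 4-shift 5, doctor 5-shift 1, doctor 6-shift 2.
The set {doctor 1, doctor 2, doctor 3, doctor 4, doctor 5, doctor 6, doctor 7, doctor 8} has only 6 neighbours ({shift 1, shift 2, shift 3, shift 4, shift 5, shift 6}), so by Hall's theorem at most 6 of the 8 doctors can be matched.

6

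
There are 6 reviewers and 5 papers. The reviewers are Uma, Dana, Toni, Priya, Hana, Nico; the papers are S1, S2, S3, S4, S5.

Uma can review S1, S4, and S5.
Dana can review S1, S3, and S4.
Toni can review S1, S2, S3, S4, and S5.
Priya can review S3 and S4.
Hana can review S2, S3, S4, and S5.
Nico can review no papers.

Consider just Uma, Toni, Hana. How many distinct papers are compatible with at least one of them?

The union of neighbours of {Uma, Toni, Hana} is {S1, S2, S3, S4, S5}, which has 5 elements.
Since |N(S)| = 5 ≥ |S| = 3, Hall's condition holds for this subset.

5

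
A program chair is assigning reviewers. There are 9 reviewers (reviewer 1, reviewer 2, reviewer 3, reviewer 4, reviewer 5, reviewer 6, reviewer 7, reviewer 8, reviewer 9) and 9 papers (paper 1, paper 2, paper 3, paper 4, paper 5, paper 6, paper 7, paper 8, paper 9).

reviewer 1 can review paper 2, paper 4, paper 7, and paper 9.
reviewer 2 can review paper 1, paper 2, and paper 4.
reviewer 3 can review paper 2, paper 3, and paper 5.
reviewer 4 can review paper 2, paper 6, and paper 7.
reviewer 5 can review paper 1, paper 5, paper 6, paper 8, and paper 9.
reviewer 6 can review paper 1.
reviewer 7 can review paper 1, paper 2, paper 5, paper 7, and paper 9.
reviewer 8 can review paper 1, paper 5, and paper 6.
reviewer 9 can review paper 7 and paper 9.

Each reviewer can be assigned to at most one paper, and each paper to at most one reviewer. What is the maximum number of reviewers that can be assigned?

9

For example, pair reviewer 1–paper 9, reviewer 2–paper 4, reviewer 3–paper 3, reviewer 4–paper 6, reviewer 5–paper 8, reviewer 6–paper 1, reviewer 7–paper 2, reviewer 8–paper 5, reviewer 9–paper 7.
This saturates every reviewer, so 9 is the maximum.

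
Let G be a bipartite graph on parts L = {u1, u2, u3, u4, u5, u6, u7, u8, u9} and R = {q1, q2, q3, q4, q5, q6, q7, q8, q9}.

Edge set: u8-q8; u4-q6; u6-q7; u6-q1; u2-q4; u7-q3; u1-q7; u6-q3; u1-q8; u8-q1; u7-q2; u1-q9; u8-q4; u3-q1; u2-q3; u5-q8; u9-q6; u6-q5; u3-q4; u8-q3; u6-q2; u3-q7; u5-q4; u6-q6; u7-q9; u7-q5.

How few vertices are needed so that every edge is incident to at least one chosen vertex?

The 8 edges u1–q7, u2–q3, u3–q1, u4–q6, u5–q4, u6–q2, u7–q5, u8–q8 form a matching, so any vertex cover needs at least 8 vertices (one per matched edge).
Conversely {u1, u2, u3, u5, u6, u7, u8, q6} meets every edge and has exactly 8 vertices, so 8 is optimal.

8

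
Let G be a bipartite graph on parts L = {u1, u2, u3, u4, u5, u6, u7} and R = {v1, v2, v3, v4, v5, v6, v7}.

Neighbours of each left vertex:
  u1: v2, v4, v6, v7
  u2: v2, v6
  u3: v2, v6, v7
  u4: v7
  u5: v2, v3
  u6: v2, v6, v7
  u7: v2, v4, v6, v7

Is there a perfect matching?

No

The set {u1, u2, u3, u4, u6, u7} has only 4 neighbours ({v2, v4, v6, v7}), so by Hall's theorem at most 5 of the 7 left vertices can be matched.
Hence no matching covers every left vertex.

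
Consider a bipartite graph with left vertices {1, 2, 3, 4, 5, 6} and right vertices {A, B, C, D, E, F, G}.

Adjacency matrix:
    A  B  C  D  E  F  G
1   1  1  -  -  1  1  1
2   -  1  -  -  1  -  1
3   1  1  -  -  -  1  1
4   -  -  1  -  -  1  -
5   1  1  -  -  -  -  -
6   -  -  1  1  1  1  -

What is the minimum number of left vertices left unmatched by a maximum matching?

0

A valid assignment of size 6: 1→G, 2→B, 3→F, 4→C, 5→A, 6→E.
This saturates every left vertex, so 6 is the maximum.
That matches 6 of the 6, leaving 0 unmatched; no matching can do better.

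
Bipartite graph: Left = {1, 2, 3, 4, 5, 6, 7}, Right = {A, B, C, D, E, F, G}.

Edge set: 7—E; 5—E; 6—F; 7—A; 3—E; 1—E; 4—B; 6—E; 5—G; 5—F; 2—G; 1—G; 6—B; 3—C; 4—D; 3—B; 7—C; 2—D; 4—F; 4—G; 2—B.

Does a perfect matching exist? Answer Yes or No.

Yes

One maximum matching: 1-G, 2-D, 3-C, 4-F, 5-E, 6-B, 7-A.
Every left vertex is matched, so this is a perfect matching.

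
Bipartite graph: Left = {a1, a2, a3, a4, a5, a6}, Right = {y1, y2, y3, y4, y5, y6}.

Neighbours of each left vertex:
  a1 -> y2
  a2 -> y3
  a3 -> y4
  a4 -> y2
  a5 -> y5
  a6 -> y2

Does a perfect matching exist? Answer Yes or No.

The set {a1, a4, a6} has only 1 neighbour ({y2}), so by Hall's theorem at most 4 of the 6 left vertices can be matched.
Hence no matching covers every left vertex.

No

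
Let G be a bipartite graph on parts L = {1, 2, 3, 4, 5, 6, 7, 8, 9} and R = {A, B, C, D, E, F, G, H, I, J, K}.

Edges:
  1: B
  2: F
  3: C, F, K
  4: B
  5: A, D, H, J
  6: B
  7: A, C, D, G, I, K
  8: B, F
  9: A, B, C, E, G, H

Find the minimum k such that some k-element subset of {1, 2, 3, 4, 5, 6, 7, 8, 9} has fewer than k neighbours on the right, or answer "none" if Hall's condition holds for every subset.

Take S = {1, 4}. Its neighbourhood is {B}, so |N(S)| = 1 < |S| = 2.
No single vertex violates Hall's condition since each has at least one neighbour, so 2 is the minimum.

2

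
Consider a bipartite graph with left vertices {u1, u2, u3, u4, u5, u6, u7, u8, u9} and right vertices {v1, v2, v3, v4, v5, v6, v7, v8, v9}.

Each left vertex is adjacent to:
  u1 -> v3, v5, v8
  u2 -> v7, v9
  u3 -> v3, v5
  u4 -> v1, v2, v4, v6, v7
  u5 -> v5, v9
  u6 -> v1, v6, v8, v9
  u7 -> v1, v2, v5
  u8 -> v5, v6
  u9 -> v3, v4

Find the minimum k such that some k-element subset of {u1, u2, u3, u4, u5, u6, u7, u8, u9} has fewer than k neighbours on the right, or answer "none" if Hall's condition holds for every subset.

A matching saturating every left vertex exists, for instance u1→v8, u2→v7, u3→v3, u4→v2, u5→v5, u6→v9, u7→v1, u8→v6, u9→v4.
By Hall's marriage theorem, this means |N(S)| ≥ |S| for every subset S, so no violating subset exists.

none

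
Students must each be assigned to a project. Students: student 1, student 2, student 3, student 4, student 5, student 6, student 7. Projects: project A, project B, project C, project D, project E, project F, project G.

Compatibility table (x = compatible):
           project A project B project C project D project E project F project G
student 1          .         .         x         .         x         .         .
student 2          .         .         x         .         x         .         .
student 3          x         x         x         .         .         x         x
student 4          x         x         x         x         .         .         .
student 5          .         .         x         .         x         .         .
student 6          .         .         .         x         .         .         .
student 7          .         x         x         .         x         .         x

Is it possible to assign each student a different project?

The set {student 1, student 2, student 5} has only 2 neighbours ({project C, project E}), so by Hall's theorem at most 6 of the 7 students can be matched.
Hence no matching covers every student.

No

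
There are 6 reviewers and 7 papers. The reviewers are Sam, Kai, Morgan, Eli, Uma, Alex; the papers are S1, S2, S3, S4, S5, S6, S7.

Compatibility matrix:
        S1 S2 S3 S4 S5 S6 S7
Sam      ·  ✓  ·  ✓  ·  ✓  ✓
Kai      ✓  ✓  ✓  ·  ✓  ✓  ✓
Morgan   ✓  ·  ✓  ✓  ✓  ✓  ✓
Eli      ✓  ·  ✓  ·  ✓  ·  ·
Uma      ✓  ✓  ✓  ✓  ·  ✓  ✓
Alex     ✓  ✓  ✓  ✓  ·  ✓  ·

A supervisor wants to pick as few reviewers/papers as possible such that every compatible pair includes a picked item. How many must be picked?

6

{Sam, Kai, Morgan, Eli, Uma, Alex} is a vertex cover of size 6: every edge has an endpoint in this set.
No smaller cover exists because Sam–S4, Kai–S6, Morgan–S3, Eli–S1, Uma–S7, Alex–S2 is a matching of size 6, and a cover must include an endpoint of each of these disjoint edges (König's theorem).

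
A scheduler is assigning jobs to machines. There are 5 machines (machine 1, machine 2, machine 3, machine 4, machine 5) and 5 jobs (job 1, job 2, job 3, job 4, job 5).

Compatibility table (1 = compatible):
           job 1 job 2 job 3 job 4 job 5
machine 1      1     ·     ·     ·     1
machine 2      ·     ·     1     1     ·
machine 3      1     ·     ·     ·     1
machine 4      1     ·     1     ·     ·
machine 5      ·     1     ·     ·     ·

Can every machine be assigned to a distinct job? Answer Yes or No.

A valid assignment of size 5: machine 1–job 5, machine 2–job 4, machine 3–job 1, machine 4–job 3, machine 5–job 2.
All 5 machines are covered.

Yes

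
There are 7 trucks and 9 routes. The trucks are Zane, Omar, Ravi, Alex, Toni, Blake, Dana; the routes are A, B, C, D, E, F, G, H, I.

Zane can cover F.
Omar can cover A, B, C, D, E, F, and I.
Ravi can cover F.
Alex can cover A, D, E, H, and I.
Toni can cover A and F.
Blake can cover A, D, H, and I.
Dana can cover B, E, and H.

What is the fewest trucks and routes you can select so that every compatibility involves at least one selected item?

{Omar, Alex, Toni, Blake, Dana, F} is a vertex cover of size 6: every edge has an endpoint in this set.
No smaller cover exists because Zane–F, Omar–E, Alex–H, Toni–A, Blake–I, Dana–B is a matching of size 6, and a cover must include an endpoint of each of these disjoint edges (König's theorem).

6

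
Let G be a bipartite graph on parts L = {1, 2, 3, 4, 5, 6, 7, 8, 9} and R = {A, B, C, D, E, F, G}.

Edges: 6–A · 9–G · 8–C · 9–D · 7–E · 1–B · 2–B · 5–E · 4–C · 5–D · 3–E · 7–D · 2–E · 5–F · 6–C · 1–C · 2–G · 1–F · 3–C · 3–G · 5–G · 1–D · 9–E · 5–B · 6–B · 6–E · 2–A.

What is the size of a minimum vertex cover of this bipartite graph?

A maximum matching has 7 edges (e.g. 1–D, 2–B, 3–G, 4–C, 5–F, 6–A, 7–E).
By König's theorem the minimum vertex cover has the same size. One such cover is {A, B, C, D, E, F, G}.

7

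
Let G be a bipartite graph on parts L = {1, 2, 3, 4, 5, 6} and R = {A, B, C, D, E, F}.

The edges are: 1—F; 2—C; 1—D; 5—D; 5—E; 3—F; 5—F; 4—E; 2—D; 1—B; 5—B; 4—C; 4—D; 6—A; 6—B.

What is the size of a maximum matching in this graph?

6

One maximum matching: 1–D, 2–C, 3–F, 4–E, 5–B, 6–A.
All 6 left vertices are matched, so no larger matching exists.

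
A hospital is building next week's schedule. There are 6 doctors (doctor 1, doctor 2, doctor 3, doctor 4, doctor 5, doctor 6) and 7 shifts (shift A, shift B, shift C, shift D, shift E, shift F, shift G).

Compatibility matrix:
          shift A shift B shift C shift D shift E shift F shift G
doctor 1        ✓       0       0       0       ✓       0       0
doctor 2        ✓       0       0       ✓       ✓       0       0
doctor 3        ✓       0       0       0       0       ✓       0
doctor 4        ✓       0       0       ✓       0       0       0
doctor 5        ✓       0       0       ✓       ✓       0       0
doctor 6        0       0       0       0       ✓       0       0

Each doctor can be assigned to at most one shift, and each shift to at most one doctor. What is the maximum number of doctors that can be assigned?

4

A valid assignment of size 4: doctor 1–shift E, doctor 2–shift D, doctor 3–shift F, doctor 4–shift A.
The set {doctor 1, doctor 2, doctor 4, doctor 5, doctor 6} has only 3 neighbours ({shift A, shift D, shift E}), so by Hall's theorem at most 4 of the 6 doctors can be matched.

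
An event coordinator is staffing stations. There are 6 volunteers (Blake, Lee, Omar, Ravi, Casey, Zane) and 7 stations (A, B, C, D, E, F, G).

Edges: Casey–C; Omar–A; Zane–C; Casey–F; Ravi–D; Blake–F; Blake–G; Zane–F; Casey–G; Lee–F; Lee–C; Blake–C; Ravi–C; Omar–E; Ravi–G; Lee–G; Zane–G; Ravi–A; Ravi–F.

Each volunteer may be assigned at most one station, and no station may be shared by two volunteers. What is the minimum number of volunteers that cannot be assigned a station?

A valid assignment of size 5: Blake-G, Lee-C, Omar-E, Ravi-A, Casey-F.
The set {Blake, Lee, Casey, Zane} has only 3 neighbours ({C, F, G}), so by Hall's theorem at most 5 of the 6 volunteers can be matched.
That matches 5 of the 6, leaving 1 unmatched; no matching can do better.

1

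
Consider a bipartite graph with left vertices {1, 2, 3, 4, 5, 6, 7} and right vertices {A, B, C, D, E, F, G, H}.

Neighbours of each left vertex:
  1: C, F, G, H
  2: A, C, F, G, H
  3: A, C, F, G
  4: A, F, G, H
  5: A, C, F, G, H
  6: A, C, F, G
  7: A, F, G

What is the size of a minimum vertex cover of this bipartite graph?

{A, C, F, G, H} is a vertex cover of size 5: every edge has an endpoint in this set.
No smaller cover exists because 1–F, 2–A, 3–C, 4–H, 5–G is a matching of size 5, and a cover must include an endpoint of each of these disjoint edges (König's theorem).

5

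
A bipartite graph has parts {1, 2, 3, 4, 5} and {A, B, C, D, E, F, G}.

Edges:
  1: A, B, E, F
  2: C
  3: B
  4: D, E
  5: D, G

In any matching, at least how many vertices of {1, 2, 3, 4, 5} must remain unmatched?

A valid assignment of size 5: 1→F, 2→C, 3→B, 4→E, 5→G.
This saturates every left vertex, so 5 is the maximum.
That matches 5 of the 5, leaving 0 unmatched; no matching can do better.

0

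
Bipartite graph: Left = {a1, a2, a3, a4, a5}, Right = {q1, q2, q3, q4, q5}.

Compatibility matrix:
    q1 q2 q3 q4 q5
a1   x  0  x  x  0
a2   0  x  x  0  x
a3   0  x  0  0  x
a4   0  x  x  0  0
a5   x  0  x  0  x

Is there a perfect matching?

A valid assignment of size 5: a1–q4, a2–q3, a3–q5, a4–q2, a5–q1.
Every left vertex is matched, so this is a perfect matching.

Yes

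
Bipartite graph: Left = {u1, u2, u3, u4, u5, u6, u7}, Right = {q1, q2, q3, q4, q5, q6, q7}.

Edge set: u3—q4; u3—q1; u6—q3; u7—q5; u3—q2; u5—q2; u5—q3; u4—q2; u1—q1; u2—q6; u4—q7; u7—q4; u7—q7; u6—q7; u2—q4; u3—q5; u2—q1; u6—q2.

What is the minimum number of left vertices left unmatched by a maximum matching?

A valid assignment of size 7: u1–q1, u2–q6, u3–q4, u4–q7, u5–q3, u6–q2, u7–q5.
This saturates every left vertex, so 7 is the maximum.
That matches 7 of the 7, leaving 0 unmatched; no matching can do better.

0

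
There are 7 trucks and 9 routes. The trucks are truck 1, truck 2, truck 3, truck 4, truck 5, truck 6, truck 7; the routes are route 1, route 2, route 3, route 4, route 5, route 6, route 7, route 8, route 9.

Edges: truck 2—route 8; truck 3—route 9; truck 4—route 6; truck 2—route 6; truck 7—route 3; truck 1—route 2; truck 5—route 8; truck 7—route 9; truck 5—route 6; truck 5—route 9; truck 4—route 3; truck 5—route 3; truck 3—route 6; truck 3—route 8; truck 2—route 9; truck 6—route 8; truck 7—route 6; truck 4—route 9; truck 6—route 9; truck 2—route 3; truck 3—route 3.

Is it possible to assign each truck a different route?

No

The set {truck 2, truck 3, truck 4, truck 5, truck 6, truck 7} has only 4 neighbours ({route 3, route 6, route 8, route 9}), so by Hall's theorem at most 5 of the 7 trucks can be matched.
Hence no matching covers every truck.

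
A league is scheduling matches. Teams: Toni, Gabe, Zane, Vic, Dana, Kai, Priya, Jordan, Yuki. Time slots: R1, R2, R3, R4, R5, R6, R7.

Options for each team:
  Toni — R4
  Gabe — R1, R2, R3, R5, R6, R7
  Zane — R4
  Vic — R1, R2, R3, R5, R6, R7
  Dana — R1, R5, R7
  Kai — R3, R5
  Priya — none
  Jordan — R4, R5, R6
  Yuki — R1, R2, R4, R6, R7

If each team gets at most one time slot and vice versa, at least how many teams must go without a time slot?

One maximum matching: Toni→R4, Gabe→R2, Vic→R1, Dana→R7, Kai→R3, Jordan→R5, Yuki→R6.
The set {Toni, Zane, Priya} has only 1 neighbour ({R4}), so by Hall's theorem at most 7 of the 9 teams can be matched.
That matches 7 of the 9, leaving 2 unmatched; no matching can do better.

2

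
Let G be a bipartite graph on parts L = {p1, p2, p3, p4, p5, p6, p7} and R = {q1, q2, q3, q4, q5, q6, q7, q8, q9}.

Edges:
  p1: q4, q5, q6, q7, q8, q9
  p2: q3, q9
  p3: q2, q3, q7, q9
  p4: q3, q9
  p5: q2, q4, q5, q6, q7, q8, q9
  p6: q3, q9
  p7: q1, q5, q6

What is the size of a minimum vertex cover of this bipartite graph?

{p1, p3, p5, p7, q3, q9} is a vertex cover of size 6: every edge has an endpoint in this set.
No smaller cover exists because p1–q7, p2–q3, p3–q2, p4–q9, p5–q4, p7–q6 is a matching of size 6, and a cover must include an endpoint of each of these disjoint edges (König's theorem).

6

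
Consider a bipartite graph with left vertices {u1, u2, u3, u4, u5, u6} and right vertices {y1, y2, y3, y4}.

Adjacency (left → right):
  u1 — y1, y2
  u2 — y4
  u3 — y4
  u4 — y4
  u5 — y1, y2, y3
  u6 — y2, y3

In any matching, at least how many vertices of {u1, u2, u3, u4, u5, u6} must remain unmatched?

A valid assignment of size 4: u1–y2, u2–y4, u5–y1, u6–y3.
The set {u2, u3, u4} has only 1 neighbour ({y4}), so by Hall's theorem at most 4 of the 6 left vertices can be matched.
That matches 4 of the 6, leaving 2 unmatched; no matching can do better.

2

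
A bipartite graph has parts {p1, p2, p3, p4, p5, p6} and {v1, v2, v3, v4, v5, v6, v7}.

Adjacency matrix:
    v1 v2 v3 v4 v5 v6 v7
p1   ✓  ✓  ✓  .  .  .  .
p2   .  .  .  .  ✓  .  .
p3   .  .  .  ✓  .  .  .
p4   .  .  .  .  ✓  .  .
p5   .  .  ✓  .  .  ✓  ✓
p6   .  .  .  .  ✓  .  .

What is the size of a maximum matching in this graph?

One maximum matching: p1–v2, p2–v5, p3–v4, p5–v6.
The set {p2, p4, p6} has only 1 neighbour ({v5}), so by Hall's theorem at most 4 of the 6 left vertices can be matched.

4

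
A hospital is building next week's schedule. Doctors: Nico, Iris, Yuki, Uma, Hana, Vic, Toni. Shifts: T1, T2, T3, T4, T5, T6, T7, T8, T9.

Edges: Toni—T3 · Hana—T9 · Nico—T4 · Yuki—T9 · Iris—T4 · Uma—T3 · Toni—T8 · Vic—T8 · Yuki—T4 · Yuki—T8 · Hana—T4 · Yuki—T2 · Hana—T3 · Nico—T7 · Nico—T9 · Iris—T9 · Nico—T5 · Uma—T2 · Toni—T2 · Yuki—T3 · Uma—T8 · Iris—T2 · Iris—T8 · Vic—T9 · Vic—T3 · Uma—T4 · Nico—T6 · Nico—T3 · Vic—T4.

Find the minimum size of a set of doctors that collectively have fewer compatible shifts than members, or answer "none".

Take S = {Iris, Yuki, Uma, Hana, Vic, Toni}. Its neighbourhood is {T2, T3, T4, T8, T9}, so |N(S)| = 5 < |S| = 6.
Every subset of size less than 6 has at least as many neighbours as members, so 6 is the minimum.

6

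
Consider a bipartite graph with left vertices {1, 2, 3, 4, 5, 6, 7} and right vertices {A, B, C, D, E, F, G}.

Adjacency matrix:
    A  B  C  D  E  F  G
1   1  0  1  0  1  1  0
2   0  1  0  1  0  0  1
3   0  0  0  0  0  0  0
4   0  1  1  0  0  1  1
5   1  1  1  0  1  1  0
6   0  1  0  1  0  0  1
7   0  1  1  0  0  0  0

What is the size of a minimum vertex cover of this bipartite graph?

6

The 6 edges 1–E, 2–D, 4–F, 5–A, 6–G, 7–B form a matching, so any vertex cover needs at least 6 vertices (one per matched edge).
Conversely {1, 2, 4, 5, 6, 7} meets every edge and has exactly 6 vertices, so 6 is optimal.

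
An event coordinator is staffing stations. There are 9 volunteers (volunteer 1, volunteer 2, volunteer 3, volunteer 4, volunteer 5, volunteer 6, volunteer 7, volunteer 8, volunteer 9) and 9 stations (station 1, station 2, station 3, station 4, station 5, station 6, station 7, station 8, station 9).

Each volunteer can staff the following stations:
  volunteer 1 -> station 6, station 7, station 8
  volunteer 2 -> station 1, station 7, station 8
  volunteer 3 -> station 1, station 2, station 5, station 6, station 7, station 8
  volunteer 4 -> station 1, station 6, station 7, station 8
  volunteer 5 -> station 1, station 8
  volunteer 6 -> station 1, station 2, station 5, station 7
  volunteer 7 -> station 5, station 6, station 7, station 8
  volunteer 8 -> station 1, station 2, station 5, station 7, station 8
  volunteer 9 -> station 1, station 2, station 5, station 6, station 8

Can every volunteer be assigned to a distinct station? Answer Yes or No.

No

The set {volunteer 1, volunteer 2, volunteer 3, volunteer 4, volunteer 5, volunteer 6, volunteer 7, volunteer 8, volunteer 9} has only 6 neighbours ({station 1, station 2, station 5, station 6, station 7, station 8}), so by Hall's theorem at most 6 of the 9 volunteers can be matched.
Hence no matching covers every volunteer.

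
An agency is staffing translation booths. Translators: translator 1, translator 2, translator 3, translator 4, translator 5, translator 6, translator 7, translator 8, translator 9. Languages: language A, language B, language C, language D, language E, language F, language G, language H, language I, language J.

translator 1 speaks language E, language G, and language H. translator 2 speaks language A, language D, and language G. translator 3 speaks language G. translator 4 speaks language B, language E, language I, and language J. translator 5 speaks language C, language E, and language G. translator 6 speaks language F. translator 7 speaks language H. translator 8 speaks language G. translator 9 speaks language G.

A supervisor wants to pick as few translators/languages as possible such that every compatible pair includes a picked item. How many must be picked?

The 7 edges translator 1–language E, translator 2–language A, translator 3–language G, translator 4–language J, translator 5–language C, translator 6–language F, translator 7–language H form a matching, so any vertex cover needs at least 7 vertices (one per matched edge).
Conversely {translator 1, translator 2, translator 4, translator 5, translator 6, translator 7, language G} meets every edge and has exactly 7 vertices, so 7 is optimal.

7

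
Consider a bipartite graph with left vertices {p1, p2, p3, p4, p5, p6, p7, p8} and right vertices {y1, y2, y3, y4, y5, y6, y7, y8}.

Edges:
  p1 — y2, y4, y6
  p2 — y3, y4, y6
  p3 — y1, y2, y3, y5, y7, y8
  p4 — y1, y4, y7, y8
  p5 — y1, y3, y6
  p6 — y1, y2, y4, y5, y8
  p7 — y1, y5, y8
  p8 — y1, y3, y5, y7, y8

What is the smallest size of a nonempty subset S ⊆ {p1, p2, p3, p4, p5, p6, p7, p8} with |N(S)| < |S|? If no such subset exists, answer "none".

A matching saturating every left vertex exists, for instance p1→y6, p2→y4, p3→y3, p4→y8, p5→y1, p6→y2, p7→y5, p8→y7.
By Hall's marriage theorem, this means |N(S)| ≥ |S| for every subset S, so no violating subset exists.

none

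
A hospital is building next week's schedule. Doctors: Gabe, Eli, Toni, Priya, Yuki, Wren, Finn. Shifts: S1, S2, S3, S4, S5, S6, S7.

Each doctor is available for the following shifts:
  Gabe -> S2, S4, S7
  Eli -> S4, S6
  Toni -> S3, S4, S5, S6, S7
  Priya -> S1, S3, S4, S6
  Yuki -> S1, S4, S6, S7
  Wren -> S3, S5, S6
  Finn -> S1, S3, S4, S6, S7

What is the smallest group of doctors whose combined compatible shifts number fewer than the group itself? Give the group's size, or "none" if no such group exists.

none

A matching saturating every doctor exists, for instance Gabe→S2, Eli→S6, Toni→S5, Priya→S1, Yuki→S4, Wren→S3, Finn→S7.
By Hall's marriage theorem, this means |N(S)| ≥ |S| for every subset S, so no violating subset exists.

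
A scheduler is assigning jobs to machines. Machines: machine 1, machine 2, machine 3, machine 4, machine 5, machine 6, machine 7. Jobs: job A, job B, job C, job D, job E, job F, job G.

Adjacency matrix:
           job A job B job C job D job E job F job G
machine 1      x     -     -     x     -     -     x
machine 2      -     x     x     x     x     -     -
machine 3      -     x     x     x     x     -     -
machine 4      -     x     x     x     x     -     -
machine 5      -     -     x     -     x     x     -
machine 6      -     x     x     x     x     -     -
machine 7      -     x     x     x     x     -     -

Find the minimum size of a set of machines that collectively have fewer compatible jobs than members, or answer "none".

5

Take S = {machine 2, machine 3, machine 4, machine 6, machine 7}. Its neighbourhood is {job B, job C, job D, job E}, so |N(S)| = 4 < |S| = 5.
Every subset of size less than 5 has at least as many neighbours as members, so 5 is the minimum.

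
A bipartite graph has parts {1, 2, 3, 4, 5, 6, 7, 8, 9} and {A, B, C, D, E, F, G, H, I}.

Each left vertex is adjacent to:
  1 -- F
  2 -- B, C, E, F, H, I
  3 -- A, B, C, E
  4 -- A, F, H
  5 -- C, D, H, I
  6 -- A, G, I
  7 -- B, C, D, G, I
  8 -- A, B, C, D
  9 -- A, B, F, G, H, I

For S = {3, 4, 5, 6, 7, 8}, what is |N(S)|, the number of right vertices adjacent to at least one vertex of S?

9

The union of neighbours of {3, 4, 5, 6, 7, 8} is {A, B, C, D, E, F, G, H, I}, which has 9 elements.
Since |N(S)| = 9 ≥ |S| = 6, Hall's condition holds for this subset.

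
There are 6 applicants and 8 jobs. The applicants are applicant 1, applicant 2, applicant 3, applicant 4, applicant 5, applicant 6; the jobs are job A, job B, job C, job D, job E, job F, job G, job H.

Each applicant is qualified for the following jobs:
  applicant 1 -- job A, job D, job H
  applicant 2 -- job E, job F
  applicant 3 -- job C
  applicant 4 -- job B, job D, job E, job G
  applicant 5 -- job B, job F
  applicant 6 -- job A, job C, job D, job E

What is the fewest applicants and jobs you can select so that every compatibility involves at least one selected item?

6

{applicant 1, applicant 2, applicant 3, applicant 4, applicant 5, applicant 6} is a vertex cover of size 6: every edge has an endpoint in this set.
No smaller cover exists because applicant 1–job H, applicant 2–job E, applicant 3–job C, applicant 4–job G, applicant 5–job F, applicant 6–job A is a matching of size 6, and a cover must include an endpoint of each of these disjoint edges (König's theorem).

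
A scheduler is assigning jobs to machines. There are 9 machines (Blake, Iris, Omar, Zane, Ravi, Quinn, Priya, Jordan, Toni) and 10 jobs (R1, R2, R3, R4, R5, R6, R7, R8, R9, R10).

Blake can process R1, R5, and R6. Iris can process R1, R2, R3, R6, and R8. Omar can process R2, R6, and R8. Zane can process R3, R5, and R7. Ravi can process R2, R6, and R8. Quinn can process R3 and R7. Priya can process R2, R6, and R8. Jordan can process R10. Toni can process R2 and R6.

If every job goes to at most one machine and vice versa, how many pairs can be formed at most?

8

One maximum matching: Blake→R5, Iris→R1, Omar→R6, Zane→R7, Ravi→R2, Quinn→R3, Priya→R8, Jordan→R10.
The set {Omar, Ravi, Priya, Toni} has only 3 neighbours ({R2, R6, R8}), so by Hall's theorem at most 8 of the 9 machines can be matched.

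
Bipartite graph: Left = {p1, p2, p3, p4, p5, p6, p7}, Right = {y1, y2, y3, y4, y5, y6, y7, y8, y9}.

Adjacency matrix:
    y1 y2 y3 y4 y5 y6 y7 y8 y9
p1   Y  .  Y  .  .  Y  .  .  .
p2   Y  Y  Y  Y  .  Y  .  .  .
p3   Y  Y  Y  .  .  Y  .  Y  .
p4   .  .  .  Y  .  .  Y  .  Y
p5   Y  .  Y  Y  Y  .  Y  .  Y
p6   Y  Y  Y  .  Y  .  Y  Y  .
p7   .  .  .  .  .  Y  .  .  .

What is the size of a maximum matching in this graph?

A valid assignment of size 7: p1-y1, p2-y4, p3-y3, p4-y9, p5-y7, p6-y2, p7-y6.
This saturates every left vertex, so 7 is the maximum.

7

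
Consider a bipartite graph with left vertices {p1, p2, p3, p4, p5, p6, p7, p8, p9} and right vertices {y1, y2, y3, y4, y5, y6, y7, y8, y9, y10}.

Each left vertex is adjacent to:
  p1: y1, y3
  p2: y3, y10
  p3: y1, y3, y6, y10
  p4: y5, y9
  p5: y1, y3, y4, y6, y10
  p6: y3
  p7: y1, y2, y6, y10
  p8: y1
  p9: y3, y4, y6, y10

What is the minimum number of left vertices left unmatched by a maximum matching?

For example, pair p1-y1, p2-y10, p3-y6, p4-y5, p5-y4, p6-y3, p7-y2.
The set {p1, p2, p3, p5, p6, p8, p9} has only 5 neighbours ({y1, y10, y3, y4, y6}), so by Hall's theorem at most 7 of the 9 left vertices can be matched.
That matches 7 of the 9, leaving 2 unmatched; no matching can do better.

2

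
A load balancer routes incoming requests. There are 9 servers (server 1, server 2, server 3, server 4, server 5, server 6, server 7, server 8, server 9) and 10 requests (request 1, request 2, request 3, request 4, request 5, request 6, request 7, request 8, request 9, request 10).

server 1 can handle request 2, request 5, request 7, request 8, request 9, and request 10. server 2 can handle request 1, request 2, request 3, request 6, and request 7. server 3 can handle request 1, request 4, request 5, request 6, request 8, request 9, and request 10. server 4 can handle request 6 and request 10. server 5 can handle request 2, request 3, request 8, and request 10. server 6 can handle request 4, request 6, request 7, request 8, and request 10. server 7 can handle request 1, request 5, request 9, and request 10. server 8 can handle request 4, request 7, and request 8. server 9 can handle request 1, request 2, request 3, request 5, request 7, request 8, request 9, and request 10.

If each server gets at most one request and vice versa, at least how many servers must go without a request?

0

A valid assignment of size 9: server 1→request 2, server 2→request 6, server 3→request 9, server 4→request 10, server 5→request 3, server 6→request 8, server 7→request 5, server 8→request 4, server 9→request 7.
This saturates every server, so 9 is the maximum.
That matches 9 of the 9, leaving 0 unmatched; no matching can do better.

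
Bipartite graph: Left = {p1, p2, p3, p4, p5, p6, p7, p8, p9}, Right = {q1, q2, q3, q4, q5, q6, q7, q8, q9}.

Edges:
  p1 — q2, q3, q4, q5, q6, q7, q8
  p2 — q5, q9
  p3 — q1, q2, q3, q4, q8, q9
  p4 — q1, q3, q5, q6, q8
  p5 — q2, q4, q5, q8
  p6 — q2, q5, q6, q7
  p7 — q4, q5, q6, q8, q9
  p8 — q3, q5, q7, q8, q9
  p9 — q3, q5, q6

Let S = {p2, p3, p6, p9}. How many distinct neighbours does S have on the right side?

The union of neighbours of {p2, p3, p6, p9} is {q1, q2, q3, q4, q5, q6, q7, q8, q9}, which has 9 elements.
Since |N(S)| = 9 ≥ |S| = 4, Hall's condition holds for this subset.

9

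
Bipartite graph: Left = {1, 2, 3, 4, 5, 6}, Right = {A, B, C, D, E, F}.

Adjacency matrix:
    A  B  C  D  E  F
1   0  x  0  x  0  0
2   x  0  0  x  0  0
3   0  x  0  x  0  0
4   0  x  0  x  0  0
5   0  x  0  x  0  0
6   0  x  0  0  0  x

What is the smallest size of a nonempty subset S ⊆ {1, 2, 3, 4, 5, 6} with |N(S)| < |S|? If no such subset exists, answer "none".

3

Take S = {1, 3, 4}. Its neighbourhood is {B, D}, so |N(S)| = 2 < |S| = 3.
Every subset of size less than 3 has at least as many neighbours as members, so 3 is the minimum.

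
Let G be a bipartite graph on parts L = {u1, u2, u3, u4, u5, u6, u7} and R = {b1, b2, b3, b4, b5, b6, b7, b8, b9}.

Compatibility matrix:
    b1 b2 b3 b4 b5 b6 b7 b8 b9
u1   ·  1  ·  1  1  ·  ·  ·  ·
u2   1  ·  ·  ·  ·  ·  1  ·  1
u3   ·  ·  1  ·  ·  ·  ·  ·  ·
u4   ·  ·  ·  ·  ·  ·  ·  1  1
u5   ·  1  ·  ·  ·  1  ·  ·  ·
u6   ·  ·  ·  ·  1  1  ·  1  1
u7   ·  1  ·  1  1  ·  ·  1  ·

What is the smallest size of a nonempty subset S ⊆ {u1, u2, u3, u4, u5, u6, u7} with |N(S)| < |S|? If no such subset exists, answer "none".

A matching saturating every left vertex exists, for instance u1→b4, u2→b7, u3→b3, u4→b9, u5→b6, u6→b8, u7→b5.
By Hall's marriage theorem, this means |N(S)| ≥ |S| for every subset S, so no violating subset exists.

none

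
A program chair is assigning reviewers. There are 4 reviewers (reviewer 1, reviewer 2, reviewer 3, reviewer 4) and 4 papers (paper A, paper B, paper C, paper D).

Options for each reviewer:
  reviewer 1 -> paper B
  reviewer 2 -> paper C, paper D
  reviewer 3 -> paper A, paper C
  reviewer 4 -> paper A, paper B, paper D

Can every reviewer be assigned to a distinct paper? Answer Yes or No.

Yes

For example, pair reviewer 1→paper B, reviewer 2→paper C, reviewer 3→paper A, reviewer 4→paper D.
All 4 reviewers are covered.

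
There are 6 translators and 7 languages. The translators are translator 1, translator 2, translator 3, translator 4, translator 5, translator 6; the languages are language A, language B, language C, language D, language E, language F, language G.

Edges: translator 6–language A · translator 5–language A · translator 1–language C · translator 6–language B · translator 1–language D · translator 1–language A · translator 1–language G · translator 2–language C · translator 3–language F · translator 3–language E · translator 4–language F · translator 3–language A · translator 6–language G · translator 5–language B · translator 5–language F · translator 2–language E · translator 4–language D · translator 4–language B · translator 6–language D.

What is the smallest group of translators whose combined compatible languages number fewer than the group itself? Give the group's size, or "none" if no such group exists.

none

A matching saturating every translator exists, for instance translator 1→language D, translator 2→language C, translator 3→language E, translator 4→language F, translator 5→language A, translator 6→language B.
By Hall's marriage theorem, this means |N(S)| ≥ |S| for every subset S, so no violating subset exists.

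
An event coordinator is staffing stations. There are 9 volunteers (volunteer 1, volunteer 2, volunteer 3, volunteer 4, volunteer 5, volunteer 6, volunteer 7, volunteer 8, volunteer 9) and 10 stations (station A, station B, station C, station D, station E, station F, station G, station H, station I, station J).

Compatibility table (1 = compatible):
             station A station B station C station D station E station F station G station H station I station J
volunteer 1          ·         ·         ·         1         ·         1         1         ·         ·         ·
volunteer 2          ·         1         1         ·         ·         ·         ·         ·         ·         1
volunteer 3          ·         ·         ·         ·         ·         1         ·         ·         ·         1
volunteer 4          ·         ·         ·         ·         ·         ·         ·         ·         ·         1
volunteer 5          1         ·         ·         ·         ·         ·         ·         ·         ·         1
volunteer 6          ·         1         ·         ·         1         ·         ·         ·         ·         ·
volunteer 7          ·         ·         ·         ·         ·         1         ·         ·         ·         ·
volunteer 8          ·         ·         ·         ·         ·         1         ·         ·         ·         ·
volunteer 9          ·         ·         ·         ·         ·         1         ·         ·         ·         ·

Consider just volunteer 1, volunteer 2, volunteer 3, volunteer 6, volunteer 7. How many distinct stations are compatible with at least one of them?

The union of neighbours of {volunteer 1, volunteer 2, volunteer 3, volunteer 6, volunteer 7} is {station B, station C, station D, station E, station F, station G, station J}, which has 7 elements.
Since |N(S)| = 7 ≥ |S| = 5, Hall's condition holds for this subset.

7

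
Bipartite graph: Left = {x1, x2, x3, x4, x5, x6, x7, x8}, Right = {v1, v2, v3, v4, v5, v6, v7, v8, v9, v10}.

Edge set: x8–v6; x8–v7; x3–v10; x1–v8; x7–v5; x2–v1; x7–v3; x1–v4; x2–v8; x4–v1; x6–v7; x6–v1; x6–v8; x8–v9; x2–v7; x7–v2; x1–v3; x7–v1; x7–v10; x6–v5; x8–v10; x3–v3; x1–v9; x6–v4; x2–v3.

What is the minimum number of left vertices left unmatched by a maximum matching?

1

For example, pair x1→v4, x2→v7, x3→v3, x4→v1, x6→v5, x7→v2, x8→v10.
The set {x5} has only 0 neighbours (∅), so by Hall's theorem at most 7 of the 8 left vertices can be matched.
That matches 7 of the 8, leaving 1 unmatched; no matching can do better.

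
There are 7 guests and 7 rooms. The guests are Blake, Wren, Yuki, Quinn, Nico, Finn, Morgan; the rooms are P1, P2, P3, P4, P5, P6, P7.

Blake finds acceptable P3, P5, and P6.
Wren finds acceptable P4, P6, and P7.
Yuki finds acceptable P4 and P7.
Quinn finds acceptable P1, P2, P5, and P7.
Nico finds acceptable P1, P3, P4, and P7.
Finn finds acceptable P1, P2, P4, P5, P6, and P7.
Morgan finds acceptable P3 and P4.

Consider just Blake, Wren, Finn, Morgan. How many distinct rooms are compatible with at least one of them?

7

The union of neighbours of {Blake, Wren, Finn, Morgan} is {P1, P2, P3, P4, P5, P6, P7}, which has 7 elements.
Since |N(S)| = 7 ≥ |S| = 4, Hall's condition holds for this subset.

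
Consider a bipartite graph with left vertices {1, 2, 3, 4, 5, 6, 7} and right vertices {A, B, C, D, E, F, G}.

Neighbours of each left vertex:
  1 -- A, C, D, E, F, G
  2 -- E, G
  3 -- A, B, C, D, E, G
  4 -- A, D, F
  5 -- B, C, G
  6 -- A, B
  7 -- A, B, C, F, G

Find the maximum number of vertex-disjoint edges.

A valid assignment of size 7: 1→F, 2→E, 3→A, 4→D, 5→C, 6→B, 7→G.
This saturates every left vertex, so 7 is the maximum.

7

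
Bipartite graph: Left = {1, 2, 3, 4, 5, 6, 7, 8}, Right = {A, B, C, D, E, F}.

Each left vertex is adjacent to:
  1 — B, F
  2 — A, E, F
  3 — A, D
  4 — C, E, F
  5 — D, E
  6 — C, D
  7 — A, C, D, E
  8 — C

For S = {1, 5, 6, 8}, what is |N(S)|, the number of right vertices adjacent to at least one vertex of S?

The union of neighbours of {1, 5, 6, 8} is {B, C, D, E, F}, which has 5 elements.
Since |N(S)| = 5 ≥ |S| = 4, Hall's condition holds for this subset.

5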